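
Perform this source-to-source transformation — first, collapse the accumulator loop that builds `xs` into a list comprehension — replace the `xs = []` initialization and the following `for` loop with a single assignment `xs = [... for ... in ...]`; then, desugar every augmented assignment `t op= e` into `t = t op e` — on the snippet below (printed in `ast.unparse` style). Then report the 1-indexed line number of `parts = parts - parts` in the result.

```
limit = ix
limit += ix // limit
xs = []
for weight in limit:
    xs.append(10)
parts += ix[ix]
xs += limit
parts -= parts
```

6

Transformed code:
limit = ix
limit = limit + ix // limit
xs = [10 for weight in limit]
parts = parts + ix[ix]
xs = xs + limit
parts = parts - parts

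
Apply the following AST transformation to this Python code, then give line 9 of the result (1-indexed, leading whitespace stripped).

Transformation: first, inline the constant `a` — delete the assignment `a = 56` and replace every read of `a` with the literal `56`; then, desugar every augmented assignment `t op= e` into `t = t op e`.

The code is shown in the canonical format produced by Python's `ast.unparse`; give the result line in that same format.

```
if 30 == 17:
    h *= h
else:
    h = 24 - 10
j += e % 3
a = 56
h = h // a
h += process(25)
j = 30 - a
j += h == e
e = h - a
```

j = j + (h == e)

Transformed code:
if 30 == 17:
    h = h * h
else:
    h = 24 - 10
j = j + e % 3
h = h // 56
h = h + process(25)
j = 30 - 56
j = j + (h == e)
e = h - 56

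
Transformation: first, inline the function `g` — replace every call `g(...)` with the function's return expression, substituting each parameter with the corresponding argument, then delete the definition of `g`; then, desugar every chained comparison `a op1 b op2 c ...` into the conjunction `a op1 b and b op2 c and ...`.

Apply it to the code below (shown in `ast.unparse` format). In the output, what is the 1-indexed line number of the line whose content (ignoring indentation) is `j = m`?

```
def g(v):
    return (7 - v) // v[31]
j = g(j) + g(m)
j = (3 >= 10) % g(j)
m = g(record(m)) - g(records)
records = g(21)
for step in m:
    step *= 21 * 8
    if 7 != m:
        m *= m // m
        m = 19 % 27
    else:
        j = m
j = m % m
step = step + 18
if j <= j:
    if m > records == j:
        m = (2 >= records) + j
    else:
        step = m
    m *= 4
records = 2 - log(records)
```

Transformed code:
j = (7 - j) // j[31] + (7 - m) // m[31]
j = (3 >= 10) % ((7 - j) // j[31])
m = (7 - record(m)) // record(m)[31] - (7 - records) // records[31]
records = (7 - 21) // 21[31]
for step in m:
    step *= 21 * 8
    if 7 != m:
        m *= m // m
        m = 19 % 27
    else:
        j = m
j = m % m
step = step + 18
if j <= j:
    if m > records and records == j:
        m = (2 >= records) + j
    else:
        step = m
    m *= 4
records = 2 - log(records)

11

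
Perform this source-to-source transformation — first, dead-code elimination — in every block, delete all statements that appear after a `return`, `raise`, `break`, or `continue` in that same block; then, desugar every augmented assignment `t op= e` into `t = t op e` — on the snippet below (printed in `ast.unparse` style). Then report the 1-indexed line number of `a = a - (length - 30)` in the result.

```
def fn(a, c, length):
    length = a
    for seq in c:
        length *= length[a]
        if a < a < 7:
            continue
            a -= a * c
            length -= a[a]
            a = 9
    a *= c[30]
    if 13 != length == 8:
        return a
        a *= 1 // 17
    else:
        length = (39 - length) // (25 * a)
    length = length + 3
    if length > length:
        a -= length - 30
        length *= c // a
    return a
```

Transformed code:
def fn(a, c, length):
    length = a
    for seq in c:
        length = length * length[a]
        if a < a < 7:
            continue
    a = a * c[30]
    if 13 != length == 8:
        return a
    else:
        length = (39 - length) // (25 * a)
    length = length + 3
    if length > length:
        a = a - (length - 30)
        length = length * (c // a)
    return a

14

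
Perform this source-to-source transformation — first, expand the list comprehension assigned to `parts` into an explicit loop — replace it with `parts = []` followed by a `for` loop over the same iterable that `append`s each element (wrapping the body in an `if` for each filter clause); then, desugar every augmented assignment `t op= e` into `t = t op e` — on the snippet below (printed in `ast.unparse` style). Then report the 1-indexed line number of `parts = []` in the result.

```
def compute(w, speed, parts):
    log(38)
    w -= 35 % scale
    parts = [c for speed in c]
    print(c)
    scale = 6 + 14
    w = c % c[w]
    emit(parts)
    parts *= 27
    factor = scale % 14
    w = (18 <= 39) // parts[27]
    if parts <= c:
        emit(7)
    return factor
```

4

Transformed code:
def compute(w, speed, parts):
    log(38)
    w = w - 35 % scale
    parts = []
    for speed in c:
        parts.append(c)
    print(c)
    scale = 6 + 14
    w = c % c[w]
    emit(parts)
    parts = parts * 27
    factor = scale % 14
    w = (18 <= 39) // parts[27]
    if parts <= c:
        emit(7)
    return factor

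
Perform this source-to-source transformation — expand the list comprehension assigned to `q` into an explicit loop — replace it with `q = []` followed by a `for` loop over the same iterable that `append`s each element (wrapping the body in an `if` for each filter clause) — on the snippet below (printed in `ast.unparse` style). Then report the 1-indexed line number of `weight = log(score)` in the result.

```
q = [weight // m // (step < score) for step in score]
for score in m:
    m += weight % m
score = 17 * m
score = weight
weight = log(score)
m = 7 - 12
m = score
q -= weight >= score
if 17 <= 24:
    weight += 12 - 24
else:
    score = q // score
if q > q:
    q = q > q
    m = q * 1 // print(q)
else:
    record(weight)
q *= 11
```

Transformed code:
q = []
for step in score:
    q.append(weight // m // (step < score))
for score in m:
    m += weight % m
score = 17 * m
score = weight
weight = log(score)
m = 7 - 12
m = score
q -= weight >= score
if 17 <= 24:
    weight += 12 - 24
else:
    score = q // score
if q > q:
    q = q > q
    m = q * 1 // print(q)
else:
    record(weight)
q *= 11

8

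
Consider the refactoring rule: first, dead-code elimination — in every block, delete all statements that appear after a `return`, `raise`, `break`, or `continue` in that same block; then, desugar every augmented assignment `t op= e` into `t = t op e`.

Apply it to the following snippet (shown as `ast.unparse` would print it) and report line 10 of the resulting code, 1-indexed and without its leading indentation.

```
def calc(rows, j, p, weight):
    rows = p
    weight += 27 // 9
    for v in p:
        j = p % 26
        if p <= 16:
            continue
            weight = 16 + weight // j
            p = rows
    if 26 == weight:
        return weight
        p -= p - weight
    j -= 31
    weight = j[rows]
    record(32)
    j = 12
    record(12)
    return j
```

j = j - 31

Transformed code:
def calc(rows, j, p, weight):
    rows = p
    weight = weight + 27 // 9
    for v in p:
        j = p % 26
        if p <= 16:
            continue
    if 26 == weight:
        return weight
    j = j - 31
    weight = j[rows]
    record(32)
    j = 12
    record(12)
    return j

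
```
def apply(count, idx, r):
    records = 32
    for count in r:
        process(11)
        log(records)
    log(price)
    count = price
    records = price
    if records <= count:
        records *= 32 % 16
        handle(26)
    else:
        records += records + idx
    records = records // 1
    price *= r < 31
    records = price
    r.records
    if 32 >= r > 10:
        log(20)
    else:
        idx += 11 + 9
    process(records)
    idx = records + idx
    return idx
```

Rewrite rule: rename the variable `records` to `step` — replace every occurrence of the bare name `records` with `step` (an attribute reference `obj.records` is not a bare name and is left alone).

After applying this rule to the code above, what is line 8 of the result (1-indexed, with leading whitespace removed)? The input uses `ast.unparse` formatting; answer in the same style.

Transformed code:
def apply(count, idx, r):
    step = 32
    for count in r:
        process(11)
        log(step)
    log(price)
    count = price
    step = price
    if step <= count:
        step *= 32 % 16
        handle(26)
    else:
        step += step + idx
    step = step // 1
    price *= r < 31
    step = price
    r.records
    if 32 >= r > 10:
        log(20)
    else:
        idx += 11 + 9
    process(step)
    idx = step + idx
    return idx

step = price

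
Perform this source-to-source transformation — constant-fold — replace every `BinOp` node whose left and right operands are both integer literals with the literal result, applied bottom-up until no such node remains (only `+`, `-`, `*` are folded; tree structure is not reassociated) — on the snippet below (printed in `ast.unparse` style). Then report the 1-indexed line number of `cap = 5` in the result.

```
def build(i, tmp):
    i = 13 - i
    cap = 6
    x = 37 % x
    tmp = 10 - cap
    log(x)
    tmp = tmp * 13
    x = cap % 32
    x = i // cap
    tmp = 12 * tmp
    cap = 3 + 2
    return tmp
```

11

Transformed code:
def build(i, tmp):
    i = 13 - i
    cap = 6
    x = 37 % x
    tmp = 10 - cap
    log(x)
    tmp = tmp * 13
    x = cap % 32
    x = i // cap
    tmp = 12 * tmp
    cap = 5
    return tmp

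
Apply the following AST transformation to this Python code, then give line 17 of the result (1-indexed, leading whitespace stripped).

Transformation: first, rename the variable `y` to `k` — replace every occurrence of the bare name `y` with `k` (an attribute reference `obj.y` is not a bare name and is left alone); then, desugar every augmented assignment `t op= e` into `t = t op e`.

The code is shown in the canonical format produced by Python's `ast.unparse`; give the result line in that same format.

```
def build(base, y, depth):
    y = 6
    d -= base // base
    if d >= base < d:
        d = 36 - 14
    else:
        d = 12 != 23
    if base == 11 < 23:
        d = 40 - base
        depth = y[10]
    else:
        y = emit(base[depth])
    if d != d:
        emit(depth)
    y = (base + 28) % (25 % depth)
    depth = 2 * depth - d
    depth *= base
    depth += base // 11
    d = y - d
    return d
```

depth = depth * base

Transformed code:
def build(base, k, depth):
    k = 6
    d = d - base // base
    if d >= base < d:
        d = 36 - 14
    else:
        d = 12 != 23
    if base == 11 < 23:
        d = 40 - base
        depth = k[10]
    else:
        k = emit(base[depth])
    if d != d:
        emit(depth)
    k = (base + 28) % (25 % depth)
    depth = 2 * depth - d
    depth = depth * base
    depth = depth + base // 11
    d = k - d
    return d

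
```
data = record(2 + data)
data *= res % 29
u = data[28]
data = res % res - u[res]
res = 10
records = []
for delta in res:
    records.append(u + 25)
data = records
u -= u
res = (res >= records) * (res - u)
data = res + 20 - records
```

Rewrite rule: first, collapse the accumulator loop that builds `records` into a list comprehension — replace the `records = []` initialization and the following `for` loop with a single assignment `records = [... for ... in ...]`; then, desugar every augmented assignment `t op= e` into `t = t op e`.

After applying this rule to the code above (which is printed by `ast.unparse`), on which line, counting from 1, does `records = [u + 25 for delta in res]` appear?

Transformed code:
data = record(2 + data)
data = data * (res % 29)
u = data[28]
data = res % res - u[res]
res = 10
records = [u + 25 for delta in res]
data = records
u = u - u
res = (res >= records) * (res - u)
data = res + 20 - records

6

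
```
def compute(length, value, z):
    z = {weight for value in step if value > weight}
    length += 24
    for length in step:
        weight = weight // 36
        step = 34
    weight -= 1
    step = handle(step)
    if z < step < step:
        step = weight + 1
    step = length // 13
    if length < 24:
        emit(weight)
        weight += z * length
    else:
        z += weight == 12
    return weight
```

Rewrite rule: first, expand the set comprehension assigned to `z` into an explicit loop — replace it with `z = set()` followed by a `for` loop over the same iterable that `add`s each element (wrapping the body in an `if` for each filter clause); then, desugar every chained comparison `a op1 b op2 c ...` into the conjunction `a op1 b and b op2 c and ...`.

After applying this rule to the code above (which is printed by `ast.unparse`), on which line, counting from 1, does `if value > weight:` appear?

Transformed code:
def compute(length, value, z):
    z = set()
    for value in step:
        if value > weight:
            z.add(weight)
    length += 24
    for length in step:
        weight = weight // 36
        step = 34
    weight -= 1
    step = handle(step)
    if z < step and step < step:
        step = weight + 1
    step = length // 13
    if length < 24:
        emit(weight)
        weight += z * length
    else:
        z += weight == 12
    return weight

4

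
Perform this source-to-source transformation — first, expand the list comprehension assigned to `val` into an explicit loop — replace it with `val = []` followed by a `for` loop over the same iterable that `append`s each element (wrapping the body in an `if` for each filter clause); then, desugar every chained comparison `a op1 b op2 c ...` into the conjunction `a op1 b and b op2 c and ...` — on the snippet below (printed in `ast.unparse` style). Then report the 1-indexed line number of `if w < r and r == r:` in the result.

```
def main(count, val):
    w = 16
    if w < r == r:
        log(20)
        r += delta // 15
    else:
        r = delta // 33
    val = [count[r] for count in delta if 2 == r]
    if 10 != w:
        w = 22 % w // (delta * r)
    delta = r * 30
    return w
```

3

Transformed code:
def main(count, val):
    w = 16
    if w < r and r == r:
        log(20)
        r += delta // 15
    else:
        r = delta // 33
    val = []
    for count in delta:
        if 2 == r:
            val.append(count[r])
    if 10 != w:
        w = 22 % w // (delta * r)
    delta = r * 30
    return w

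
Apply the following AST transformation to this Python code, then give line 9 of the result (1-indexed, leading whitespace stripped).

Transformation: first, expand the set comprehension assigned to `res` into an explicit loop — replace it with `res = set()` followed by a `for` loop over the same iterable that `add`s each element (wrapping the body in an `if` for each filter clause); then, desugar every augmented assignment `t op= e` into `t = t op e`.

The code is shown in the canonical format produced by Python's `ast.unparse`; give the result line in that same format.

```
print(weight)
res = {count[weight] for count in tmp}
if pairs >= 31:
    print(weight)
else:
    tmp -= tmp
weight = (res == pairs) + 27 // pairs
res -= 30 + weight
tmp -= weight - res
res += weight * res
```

weight = (res == pairs) + 27 // pairs

Transformed code:
print(weight)
res = set()
for count in tmp:
    res.add(count[weight])
if pairs >= 31:
    print(weight)
else:
    tmp = tmp - tmp
weight = (res == pairs) + 27 // pairs
res = res - (30 + weight)
tmp = tmp - (weight - res)
res = res + weight * res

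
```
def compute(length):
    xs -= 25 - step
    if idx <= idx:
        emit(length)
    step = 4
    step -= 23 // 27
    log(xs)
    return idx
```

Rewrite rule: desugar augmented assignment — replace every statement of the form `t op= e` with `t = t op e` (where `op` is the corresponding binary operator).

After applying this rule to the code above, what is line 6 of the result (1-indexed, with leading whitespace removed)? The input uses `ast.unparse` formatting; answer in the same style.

step = step - 23 // 27

Transformed code:
def compute(length):
    xs = xs - (25 - step)
    if idx <= idx:
        emit(length)
    step = 4
    step = step - 23 // 27
    log(xs)
    return idx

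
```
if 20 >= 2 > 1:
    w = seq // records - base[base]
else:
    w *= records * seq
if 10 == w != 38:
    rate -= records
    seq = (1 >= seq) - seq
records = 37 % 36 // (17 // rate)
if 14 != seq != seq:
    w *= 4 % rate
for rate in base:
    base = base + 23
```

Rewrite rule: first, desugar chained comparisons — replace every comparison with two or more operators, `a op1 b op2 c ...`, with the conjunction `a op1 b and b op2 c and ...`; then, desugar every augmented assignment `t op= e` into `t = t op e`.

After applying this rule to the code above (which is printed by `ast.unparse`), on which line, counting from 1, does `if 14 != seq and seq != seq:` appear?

Transformed code:
if 20 >= 2 and 2 > 1:
    w = seq // records - base[base]
else:
    w = w * (records * seq)
if 10 == w and w != 38:
    rate = rate - records
    seq = (1 >= seq) - seq
records = 37 % 36 // (17 // rate)
if 14 != seq and seq != seq:
    w = w * (4 % rate)
for rate in base:
    base = base + 23

9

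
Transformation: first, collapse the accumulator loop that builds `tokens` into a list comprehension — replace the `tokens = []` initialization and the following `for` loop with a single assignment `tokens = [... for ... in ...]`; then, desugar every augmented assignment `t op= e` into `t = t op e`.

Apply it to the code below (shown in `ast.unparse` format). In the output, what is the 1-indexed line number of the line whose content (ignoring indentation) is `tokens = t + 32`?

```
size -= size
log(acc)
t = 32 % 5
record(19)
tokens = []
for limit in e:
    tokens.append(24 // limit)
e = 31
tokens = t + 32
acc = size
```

Transformed code:
size = size - size
log(acc)
t = 32 % 5
record(19)
tokens = [24 // limit for limit in e]
e = 31
tokens = t + 32
acc = size

7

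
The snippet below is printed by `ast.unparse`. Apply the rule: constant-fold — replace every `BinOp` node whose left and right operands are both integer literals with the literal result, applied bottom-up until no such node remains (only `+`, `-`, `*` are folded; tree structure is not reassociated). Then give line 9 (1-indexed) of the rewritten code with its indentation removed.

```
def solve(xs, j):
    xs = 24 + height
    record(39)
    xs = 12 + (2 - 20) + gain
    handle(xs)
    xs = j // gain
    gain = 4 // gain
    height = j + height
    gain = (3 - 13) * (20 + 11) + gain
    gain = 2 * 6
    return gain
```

gain = -310 + gain

Transformed code:
def solve(xs, j):
    xs = 24 + height
    record(39)
    xs = -6 + gain
    handle(xs)
    xs = j // gain
    gain = 4 // gain
    height = j + height
    gain = -310 + gain
    gain = 12
    return gain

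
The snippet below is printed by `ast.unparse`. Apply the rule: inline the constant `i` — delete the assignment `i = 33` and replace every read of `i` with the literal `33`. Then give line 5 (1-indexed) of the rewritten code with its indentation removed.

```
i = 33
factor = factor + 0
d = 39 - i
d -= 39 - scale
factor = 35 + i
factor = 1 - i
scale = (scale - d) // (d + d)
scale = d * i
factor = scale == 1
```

factor = 1 - 33

Transformed code:
factor = factor + 0
d = 39 - 33
d -= 39 - scale
factor = 35 + 33
factor = 1 - 33
scale = (scale - d) // (d + d)
scale = d * 33
factor = scale == 1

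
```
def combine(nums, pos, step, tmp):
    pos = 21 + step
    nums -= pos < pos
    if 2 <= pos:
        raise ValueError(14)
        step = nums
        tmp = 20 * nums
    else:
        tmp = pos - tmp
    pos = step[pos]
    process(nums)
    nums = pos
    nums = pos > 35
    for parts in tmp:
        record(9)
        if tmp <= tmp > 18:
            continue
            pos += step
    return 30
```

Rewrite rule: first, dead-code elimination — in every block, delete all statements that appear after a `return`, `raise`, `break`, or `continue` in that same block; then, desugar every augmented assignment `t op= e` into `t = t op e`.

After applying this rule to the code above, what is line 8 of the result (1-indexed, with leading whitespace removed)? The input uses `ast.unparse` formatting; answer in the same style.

pos = step[pos]

Transformed code:
def combine(nums, pos, step, tmp):
    pos = 21 + step
    nums = nums - (pos < pos)
    if 2 <= pos:
        raise ValueError(14)
    else:
        tmp = pos - tmp
    pos = step[pos]
    process(nums)
    nums = pos
    nums = pos > 35
    for parts in tmp:
        record(9)
        if tmp <= tmp > 18:
            continue
    return 30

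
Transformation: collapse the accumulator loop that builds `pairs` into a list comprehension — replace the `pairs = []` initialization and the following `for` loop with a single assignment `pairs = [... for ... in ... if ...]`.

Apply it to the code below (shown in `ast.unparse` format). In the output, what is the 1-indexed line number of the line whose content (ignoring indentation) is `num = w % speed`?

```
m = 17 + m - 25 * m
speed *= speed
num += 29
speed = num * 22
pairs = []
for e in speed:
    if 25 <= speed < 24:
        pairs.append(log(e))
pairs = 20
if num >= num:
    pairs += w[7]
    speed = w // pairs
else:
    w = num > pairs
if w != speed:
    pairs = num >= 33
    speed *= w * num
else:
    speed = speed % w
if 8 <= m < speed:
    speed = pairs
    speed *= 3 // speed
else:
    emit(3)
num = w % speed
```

22

Transformed code:
m = 17 + m - 25 * m
speed *= speed
num += 29
speed = num * 22
pairs = [log(e) for e in speed if 25 <= speed < 24]
pairs = 20
if num >= num:
    pairs += w[7]
    speed = w // pairs
else:
    w = num > pairs
if w != speed:
    pairs = num >= 33
    speed *= w * num
else:
    speed = speed % w
if 8 <= m < speed:
    speed = pairs
    speed *= 3 // speed
else:
    emit(3)
num = w % speed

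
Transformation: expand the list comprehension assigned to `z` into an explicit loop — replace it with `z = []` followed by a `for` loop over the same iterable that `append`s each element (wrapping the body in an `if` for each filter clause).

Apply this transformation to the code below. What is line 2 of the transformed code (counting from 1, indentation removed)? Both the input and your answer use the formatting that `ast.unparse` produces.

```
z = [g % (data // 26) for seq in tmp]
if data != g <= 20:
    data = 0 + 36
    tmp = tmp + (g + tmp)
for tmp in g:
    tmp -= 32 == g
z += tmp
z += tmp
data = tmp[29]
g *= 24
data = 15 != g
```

Transformed code:
z = []
for seq in tmp:
    z.append(g % (data // 26))
if data != g <= 20:
    data = 0 + 36
    tmp = tmp + (g + tmp)
for tmp in g:
    tmp -= 32 == g
z += tmp
z += tmp
data = tmp[29]
g *= 24
data = 15 != g

for seq in tmp:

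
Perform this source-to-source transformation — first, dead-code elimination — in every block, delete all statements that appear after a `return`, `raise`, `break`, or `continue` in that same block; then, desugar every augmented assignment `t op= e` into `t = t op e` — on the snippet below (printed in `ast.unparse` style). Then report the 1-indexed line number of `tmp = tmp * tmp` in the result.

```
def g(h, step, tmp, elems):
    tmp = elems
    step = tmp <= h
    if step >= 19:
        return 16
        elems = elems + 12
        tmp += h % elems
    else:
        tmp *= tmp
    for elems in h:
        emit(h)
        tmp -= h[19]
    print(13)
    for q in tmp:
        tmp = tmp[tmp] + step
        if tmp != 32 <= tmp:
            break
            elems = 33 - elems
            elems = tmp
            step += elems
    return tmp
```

Transformed code:
def g(h, step, tmp, elems):
    tmp = elems
    step = tmp <= h
    if step >= 19:
        return 16
    else:
        tmp = tmp * tmp
    for elems in h:
        emit(h)
        tmp = tmp - h[19]
    print(13)
    for q in tmp:
        tmp = tmp[tmp] + step
        if tmp != 32 <= tmp:
            break
    return tmp

7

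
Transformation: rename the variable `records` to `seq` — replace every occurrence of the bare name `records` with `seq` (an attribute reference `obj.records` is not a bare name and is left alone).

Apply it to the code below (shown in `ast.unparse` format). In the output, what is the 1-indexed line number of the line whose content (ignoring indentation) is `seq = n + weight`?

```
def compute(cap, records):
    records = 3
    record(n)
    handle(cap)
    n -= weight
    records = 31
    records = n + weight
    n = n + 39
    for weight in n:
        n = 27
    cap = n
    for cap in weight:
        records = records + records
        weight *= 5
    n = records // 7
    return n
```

7

Transformed code:
def compute(cap, seq):
    seq = 3
    record(n)
    handle(cap)
    n -= weight
    seq = 31
    seq = n + weight
    n = n + 39
    for weight in n:
        n = 27
    cap = n
    for cap in weight:
        seq = seq + seq
        weight *= 5
    n = seq // 7
    return n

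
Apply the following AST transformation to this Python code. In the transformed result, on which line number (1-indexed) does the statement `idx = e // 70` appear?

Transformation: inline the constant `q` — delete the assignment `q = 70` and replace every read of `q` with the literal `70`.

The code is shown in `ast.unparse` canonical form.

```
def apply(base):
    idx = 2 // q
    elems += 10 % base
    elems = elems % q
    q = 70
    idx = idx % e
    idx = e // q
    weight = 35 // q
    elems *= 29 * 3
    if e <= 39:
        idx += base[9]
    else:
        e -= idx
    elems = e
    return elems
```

Transformed code:
def apply(base):
    idx = 2 // 70
    elems += 10 % base
    elems = elems % 70
    idx = idx % e
    idx = e // 70
    weight = 35 // 70
    elems *= 29 * 3
    if e <= 39:
        idx += base[9]
    else:
        e -= idx
    elems = e
    return elems

6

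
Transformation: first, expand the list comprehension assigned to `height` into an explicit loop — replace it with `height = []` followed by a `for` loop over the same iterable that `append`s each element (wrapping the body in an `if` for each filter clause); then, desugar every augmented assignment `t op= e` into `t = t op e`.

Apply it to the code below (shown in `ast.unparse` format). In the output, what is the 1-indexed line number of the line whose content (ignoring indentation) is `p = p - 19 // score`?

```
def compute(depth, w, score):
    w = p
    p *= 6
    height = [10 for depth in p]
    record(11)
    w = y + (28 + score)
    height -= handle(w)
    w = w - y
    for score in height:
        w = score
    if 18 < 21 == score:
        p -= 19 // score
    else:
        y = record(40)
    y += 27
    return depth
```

14

Transformed code:
def compute(depth, w, score):
    w = p
    p = p * 6
    height = []
    for depth in p:
        height.append(10)
    record(11)
    w = y + (28 + score)
    height = height - handle(w)
    w = w - y
    for score in height:
        w = score
    if 18 < 21 == score:
        p = p - 19 // score
    else:
        y = record(40)
    y = y + 27
    return depth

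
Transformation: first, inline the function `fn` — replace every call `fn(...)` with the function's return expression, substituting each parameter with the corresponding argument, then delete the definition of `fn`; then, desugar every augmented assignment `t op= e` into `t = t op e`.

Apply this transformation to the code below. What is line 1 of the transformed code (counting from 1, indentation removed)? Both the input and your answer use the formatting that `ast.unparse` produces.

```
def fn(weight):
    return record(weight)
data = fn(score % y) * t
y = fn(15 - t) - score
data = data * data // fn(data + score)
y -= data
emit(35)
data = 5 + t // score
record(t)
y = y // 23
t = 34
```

data = record(score % y) * t

Transformed code:
data = record(score % y) * t
y = record(15 - t) - score
data = data * data // record(data + score)
y = y - data
emit(35)
data = 5 + t // score
record(t)
y = y // 23
t = 34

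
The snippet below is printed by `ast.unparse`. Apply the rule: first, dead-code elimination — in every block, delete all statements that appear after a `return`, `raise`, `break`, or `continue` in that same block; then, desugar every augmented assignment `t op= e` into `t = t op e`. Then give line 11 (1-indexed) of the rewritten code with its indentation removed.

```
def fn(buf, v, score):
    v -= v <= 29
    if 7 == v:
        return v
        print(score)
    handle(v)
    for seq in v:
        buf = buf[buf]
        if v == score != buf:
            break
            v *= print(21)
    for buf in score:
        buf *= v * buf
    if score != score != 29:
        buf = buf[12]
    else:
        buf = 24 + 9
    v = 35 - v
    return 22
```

buf = buf * (v * buf)

Transformed code:
def fn(buf, v, score):
    v = v - (v <= 29)
    if 7 == v:
        return v
    handle(v)
    for seq in v:
        buf = buf[buf]
        if v == score != buf:
            break
    for buf in score:
        buf = buf * (v * buf)
    if score != score != 29:
        buf = buf[12]
    else:
        buf = 24 + 9
    v = 35 - v
    return 22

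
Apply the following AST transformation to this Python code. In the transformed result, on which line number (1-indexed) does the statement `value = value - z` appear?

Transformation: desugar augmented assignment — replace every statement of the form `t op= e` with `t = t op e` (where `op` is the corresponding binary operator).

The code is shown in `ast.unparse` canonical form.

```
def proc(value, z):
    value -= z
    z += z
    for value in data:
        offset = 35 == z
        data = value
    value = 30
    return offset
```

2

Transformed code:
def proc(value, z):
    value = value - z
    z = z + z
    for value in data:
        offset = 35 == z
        data = value
    value = 30
    return offset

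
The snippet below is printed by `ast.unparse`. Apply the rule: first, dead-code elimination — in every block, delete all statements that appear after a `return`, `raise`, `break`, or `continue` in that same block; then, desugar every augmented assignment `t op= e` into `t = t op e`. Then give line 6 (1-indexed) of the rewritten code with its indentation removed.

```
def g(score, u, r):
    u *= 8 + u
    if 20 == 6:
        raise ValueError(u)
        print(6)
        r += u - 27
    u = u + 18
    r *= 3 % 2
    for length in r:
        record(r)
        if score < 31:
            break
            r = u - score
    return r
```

r = r * (3 % 2)

Transformed code:
def g(score, u, r):
    u = u * (8 + u)
    if 20 == 6:
        raise ValueError(u)
    u = u + 18
    r = r * (3 % 2)
    for length in r:
        record(r)
        if score < 31:
            break
    return r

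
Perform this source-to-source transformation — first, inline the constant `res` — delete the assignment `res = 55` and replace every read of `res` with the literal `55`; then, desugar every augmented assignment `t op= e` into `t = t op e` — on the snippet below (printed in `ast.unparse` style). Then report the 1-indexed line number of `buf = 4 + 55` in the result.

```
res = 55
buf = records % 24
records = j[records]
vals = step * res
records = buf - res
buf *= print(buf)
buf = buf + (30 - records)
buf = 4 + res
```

7

Transformed code:
buf = records % 24
records = j[records]
vals = step * 55
records = buf - 55
buf = buf * print(buf)
buf = buf + (30 - records)
buf = 4 + 55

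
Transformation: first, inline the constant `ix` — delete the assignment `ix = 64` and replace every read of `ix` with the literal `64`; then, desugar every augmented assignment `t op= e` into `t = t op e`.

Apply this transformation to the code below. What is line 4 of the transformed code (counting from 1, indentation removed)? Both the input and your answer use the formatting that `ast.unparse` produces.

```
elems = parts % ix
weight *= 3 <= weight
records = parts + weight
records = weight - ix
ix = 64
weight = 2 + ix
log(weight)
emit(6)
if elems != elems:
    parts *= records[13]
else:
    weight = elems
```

Transformed code:
elems = parts % 64
weight = weight * (3 <= weight)
records = parts + weight
records = weight - 64
weight = 2 + 64
log(weight)
emit(6)
if elems != elems:
    parts = parts * records[13]
else:
    weight = elems

records = weight - 64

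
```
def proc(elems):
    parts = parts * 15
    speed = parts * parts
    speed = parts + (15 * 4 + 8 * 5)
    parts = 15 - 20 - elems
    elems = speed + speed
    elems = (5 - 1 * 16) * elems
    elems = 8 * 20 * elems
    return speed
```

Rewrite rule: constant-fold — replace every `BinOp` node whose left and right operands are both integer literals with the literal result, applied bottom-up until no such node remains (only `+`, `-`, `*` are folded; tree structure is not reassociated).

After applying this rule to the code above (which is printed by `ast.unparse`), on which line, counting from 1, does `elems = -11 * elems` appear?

Transformed code:
def proc(elems):
    parts = parts * 15
    speed = parts * parts
    speed = parts + 100
    parts = -5 - elems
    elems = speed + speed
    elems = -11 * elems
    elems = 160 * elems
    return speed

7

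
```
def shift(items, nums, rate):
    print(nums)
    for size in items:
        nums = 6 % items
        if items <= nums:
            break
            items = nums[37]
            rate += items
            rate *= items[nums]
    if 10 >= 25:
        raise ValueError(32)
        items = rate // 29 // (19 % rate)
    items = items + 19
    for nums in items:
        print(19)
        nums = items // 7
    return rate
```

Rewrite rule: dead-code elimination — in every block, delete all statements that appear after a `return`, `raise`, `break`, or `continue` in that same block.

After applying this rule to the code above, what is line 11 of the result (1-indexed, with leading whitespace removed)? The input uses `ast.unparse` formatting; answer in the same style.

print(19)

Transformed code:
def shift(items, nums, rate):
    print(nums)
    for size in items:
        nums = 6 % items
        if items <= nums:
            break
    if 10 >= 25:
        raise ValueError(32)
    items = items + 19
    for nums in items:
        print(19)
        nums = items // 7
    return rate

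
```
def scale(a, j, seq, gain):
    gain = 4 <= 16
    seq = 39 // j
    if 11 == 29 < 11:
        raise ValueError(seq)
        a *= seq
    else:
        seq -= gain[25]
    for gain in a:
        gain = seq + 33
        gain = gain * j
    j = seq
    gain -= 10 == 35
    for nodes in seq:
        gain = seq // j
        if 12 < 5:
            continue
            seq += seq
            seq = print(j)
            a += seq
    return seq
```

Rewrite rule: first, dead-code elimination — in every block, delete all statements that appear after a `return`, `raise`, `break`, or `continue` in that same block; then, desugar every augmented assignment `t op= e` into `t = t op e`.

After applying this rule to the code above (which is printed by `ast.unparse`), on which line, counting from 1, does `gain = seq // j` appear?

14

Transformed code:
def scale(a, j, seq, gain):
    gain = 4 <= 16
    seq = 39 // j
    if 11 == 29 < 11:
        raise ValueError(seq)
    else:
        seq = seq - gain[25]
    for gain in a:
        gain = seq + 33
        gain = gain * j
    j = seq
    gain = gain - (10 == 35)
    for nodes in seq:
        gain = seq // j
        if 12 < 5:
            continue
    return seq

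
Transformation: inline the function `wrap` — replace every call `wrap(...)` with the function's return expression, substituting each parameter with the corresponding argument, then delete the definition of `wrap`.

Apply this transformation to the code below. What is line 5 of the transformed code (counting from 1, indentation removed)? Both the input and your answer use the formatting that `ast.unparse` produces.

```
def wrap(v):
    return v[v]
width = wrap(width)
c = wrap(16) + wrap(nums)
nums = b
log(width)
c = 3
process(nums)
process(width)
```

Transformed code:
width = width[width]
c = 16[16] + nums[nums]
nums = b
log(width)
c = 3
process(nums)
process(width)

c = 3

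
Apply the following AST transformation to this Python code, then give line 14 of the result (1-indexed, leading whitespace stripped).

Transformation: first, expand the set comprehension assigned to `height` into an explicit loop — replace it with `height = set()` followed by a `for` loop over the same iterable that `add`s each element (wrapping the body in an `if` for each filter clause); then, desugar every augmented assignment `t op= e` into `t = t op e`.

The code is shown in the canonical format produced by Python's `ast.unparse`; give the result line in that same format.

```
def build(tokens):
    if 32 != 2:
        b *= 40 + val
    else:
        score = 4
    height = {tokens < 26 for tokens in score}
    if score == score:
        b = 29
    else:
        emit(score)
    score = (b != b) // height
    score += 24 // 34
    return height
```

score = score + 24 // 34

Transformed code:
def build(tokens):
    if 32 != 2:
        b = b * (40 + val)
    else:
        score = 4
    height = set()
    for tokens in score:
        height.add(tokens < 26)
    if score == score:
        b = 29
    else:
        emit(score)
    score = (b != b) // height
    score = score + 24 // 34
    return height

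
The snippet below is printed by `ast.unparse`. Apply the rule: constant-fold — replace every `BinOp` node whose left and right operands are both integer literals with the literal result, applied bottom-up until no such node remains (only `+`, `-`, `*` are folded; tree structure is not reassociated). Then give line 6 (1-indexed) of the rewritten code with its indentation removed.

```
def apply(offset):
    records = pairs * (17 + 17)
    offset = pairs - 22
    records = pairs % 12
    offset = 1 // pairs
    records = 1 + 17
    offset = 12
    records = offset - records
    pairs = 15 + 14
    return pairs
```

records = 18

Transformed code:
def apply(offset):
    records = pairs * 34
    offset = pairs - 22
    records = pairs % 12
    offset = 1 // pairs
    records = 18
    offset = 12
    records = offset - records
    pairs = 29
    return pairs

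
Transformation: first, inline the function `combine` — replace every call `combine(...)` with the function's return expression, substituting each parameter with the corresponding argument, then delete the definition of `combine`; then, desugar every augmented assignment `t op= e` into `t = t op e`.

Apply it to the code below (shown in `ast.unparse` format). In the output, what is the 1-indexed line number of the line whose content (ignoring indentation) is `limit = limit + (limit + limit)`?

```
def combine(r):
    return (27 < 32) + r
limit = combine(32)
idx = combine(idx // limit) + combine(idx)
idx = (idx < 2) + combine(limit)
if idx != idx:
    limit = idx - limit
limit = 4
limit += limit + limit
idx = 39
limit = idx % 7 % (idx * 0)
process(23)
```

Transformed code:
limit = (27 < 32) + 32
idx = (27 < 32) + idx // limit + ((27 < 32) + idx)
idx = (idx < 2) + ((27 < 32) + limit)
if idx != idx:
    limit = idx - limit
limit = 4
limit = limit + (limit + limit)
idx = 39
limit = idx % 7 % (idx * 0)
process(23)

7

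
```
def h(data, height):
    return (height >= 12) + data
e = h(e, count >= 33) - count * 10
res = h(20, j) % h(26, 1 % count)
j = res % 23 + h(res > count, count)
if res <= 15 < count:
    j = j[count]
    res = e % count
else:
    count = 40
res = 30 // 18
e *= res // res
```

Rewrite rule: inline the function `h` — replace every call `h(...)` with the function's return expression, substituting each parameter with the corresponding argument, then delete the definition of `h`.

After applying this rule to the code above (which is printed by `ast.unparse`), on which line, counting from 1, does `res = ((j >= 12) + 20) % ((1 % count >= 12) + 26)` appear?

2

Transformed code:
e = ((count >= 33) >= 12) + e - count * 10
res = ((j >= 12) + 20) % ((1 % count >= 12) + 26)
j = res % 23 + ((count >= 12) + (res > count))
if res <= 15 < count:
    j = j[count]
    res = e % count
else:
    count = 40
res = 30 // 18
e *= res // res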